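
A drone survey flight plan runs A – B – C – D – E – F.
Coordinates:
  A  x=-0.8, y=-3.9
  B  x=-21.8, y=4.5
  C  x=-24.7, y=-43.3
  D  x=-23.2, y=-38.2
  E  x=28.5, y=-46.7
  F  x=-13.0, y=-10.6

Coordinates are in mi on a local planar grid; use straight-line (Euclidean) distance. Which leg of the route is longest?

Leg distances:
A→B: 22.6 mi
B→C: 47.9 mi
C→D: 5.3 mi
D→E: 52.4 mi
E→F: 55.0 mi
The longest leg is E–F at 55.0 mi.

E–F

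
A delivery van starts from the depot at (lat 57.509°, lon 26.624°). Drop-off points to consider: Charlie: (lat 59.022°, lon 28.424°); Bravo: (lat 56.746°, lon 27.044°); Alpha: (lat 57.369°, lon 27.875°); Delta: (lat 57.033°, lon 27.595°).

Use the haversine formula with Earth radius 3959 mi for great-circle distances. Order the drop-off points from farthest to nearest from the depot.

Charlie, Bravo, Delta, Alpha

Computing each great-circle distance from (lat 57.509°, lon 26.624°):
Charlie (lat 59.022°, lon 28.424°): 123.3 mi
Bravo (lat 56.746°, lon 27.044°): 55.0 mi
Delta (lat 57.033°, lon 27.595°): 49.0 mi
Alpha (lat 57.369°, lon 27.875°): 47.5 mi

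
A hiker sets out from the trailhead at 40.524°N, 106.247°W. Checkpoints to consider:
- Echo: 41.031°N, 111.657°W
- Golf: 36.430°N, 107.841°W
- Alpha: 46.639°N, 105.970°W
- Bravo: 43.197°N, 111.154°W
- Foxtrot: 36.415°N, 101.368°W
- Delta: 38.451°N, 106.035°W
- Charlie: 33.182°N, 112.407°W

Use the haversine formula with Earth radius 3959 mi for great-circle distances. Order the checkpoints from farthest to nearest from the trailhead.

Charlie, Alpha, Foxtrot, Bravo, Golf, Echo, Delta

Distances from the trailhead:
Charlie 33.182°N, 112.407°W: 610.7 mi
Alpha 46.639°N, 105.970°W: 422.8 mi
Foxtrot 36.415°N, 101.368°W: 387.5 mi
Bravo 43.197°N, 111.154°W: 312.8 mi
Golf 36.430°N, 107.841°W: 295.7 mi
Echo 41.031°N, 111.657°W: 285.2 mi
Delta 38.451°N, 106.035°W: 143.7 mi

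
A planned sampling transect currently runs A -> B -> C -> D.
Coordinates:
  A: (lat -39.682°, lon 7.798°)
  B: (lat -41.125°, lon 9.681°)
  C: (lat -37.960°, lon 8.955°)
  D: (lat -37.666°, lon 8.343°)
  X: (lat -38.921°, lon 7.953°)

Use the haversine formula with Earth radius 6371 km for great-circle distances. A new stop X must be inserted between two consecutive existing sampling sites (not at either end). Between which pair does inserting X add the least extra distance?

between B and C

Added distance for inserting X between each consecutive pair:
A–B: 145.3 km
B–C: 66.4 km
C–D: 218.7 km
Smallest added distance is 66.4 km, inserting between B and C.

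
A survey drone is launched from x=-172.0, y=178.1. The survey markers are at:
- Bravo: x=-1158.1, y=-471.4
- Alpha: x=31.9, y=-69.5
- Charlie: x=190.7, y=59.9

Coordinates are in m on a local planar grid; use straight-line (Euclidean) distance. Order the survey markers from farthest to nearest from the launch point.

Bravo, Charlie, Alpha

Computing each straight-line distance from x=-172.0, y=178.1:
Bravo x=-1158.1, y=-471.4: 1180.8 m
Charlie x=190.7, y=59.9: 381.5 m
Alpha x=31.9, y=-69.5: 320.8 m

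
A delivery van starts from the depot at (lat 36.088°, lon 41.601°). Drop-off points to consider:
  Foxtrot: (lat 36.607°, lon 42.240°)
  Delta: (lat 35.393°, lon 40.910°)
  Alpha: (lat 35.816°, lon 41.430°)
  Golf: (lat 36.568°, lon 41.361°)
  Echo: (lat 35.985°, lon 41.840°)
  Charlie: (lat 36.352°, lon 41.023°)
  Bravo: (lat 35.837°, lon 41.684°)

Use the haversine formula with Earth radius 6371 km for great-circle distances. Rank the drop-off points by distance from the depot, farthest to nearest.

Computing each great-circle distance from (lat 36.088°, lon 41.601°):
Delta (lat 35.393°, lon 40.910°): 99.3 km
Foxtrot (lat 36.607°, lon 42.240°): 81.3 km
Charlie (lat 36.352°, lon 41.023°): 59.6 km
Golf (lat 36.568°, lon 41.361°): 57.5 km
Alpha (lat 35.816°, lon 41.430°): 33.9 km
Bravo (lat 35.837°, lon 41.684°): 28.9 km
Echo (lat 35.985°, lon 41.840°): 24.4 km

Delta, Foxtrot, Charlie, Golf, Alpha, Bravo, Echo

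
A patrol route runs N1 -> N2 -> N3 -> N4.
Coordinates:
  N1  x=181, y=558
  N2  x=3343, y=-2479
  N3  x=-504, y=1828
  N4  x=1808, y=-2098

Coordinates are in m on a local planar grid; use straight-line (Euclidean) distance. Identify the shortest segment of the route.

Leg distances:
N1→N2: 4384.2 m
N2→N3: 5774.9 m
N3→N4: 4556.2 m
The shortest leg is N1–N2 at 4384.2 m.

N1–N2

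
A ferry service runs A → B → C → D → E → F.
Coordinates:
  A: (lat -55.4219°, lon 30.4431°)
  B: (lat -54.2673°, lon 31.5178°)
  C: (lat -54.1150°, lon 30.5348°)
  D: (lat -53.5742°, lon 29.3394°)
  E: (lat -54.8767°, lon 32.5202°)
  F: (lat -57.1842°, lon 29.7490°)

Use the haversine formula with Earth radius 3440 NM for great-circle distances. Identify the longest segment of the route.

E–F

Leg distances:
A→B: 78.6 NM
B→C: 35.7 NM
C→D: 53.4 NM
D→E: 136.3 NM
E→F: 166.8 NM
The longest leg is E–F at 166.8 NM.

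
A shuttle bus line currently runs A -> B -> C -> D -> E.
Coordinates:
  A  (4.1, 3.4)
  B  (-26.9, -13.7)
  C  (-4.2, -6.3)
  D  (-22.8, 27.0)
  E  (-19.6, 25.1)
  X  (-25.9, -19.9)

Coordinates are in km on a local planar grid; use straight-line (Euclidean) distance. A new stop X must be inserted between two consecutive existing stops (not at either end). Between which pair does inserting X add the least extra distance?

between B and C

Added distance for inserting X between each consecutive pair:
A–B: 8.9 km
B–C: 8.0 km
C–D: 34.5 km
D–E: 88.7 km
Smallest added distance is 8.0 km, inserting between B and C.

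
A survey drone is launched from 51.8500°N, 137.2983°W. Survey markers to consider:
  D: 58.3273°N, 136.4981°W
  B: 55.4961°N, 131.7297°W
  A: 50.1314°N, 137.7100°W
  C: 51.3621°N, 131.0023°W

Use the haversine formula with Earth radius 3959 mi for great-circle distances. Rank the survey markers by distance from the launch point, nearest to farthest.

Computing each great-circle distance from 51.8500°N, 137.2983°W:
A 50.1314°N, 137.7100°W: 120.1 mi
C 51.3621°N, 131.0023°W: 272.2 mi
B 55.4961°N, 131.7297°W: 339.5 mi
D 58.3273°N, 136.4981°W: 448.7 mi

A, C, B, D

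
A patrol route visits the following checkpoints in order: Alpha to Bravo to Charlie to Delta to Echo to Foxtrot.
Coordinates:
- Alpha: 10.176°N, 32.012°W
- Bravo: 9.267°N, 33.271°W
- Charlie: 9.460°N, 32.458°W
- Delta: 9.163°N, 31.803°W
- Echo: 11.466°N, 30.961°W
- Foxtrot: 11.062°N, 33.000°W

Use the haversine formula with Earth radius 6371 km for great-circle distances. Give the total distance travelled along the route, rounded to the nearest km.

841 km

Leg distances:
Alpha→Bravo: 171.0 km  (cumulative 171.0 km)
Bravo→Charlie: 91.7 km  (cumulative 262.8 km)
Charlie→Delta: 79.1 km  (cumulative 341.9 km)
Delta→Echo: 272.1 km  (cumulative 614.0 km)
Echo→Foxtrot: 226.9 km  (cumulative 840.9 km)
Total route length ≈ 841 km.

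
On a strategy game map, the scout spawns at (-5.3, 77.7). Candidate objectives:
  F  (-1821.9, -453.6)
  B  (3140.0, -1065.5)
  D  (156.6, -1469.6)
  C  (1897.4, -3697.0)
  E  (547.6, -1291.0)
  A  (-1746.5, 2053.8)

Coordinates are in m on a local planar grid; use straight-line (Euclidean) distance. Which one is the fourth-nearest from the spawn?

Distance to each, sorted:
E: 1476.2 m
D: 1555.7 m
F: 1892.7 m
A: 2633.8 m
B: 3346.6 m
C: 4227.1 m
The fourth-nearest is A at 2633.8 m.

A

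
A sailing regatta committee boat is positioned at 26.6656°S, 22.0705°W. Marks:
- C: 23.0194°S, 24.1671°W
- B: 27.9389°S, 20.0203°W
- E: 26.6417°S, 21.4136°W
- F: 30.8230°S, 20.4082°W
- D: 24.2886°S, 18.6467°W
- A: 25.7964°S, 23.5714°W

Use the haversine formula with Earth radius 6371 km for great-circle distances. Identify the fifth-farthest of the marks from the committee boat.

A

Distance to each, sorted:
F: 489.8 km
C: 457.3 km
D: 433.5 km
B: 247.1 km
A: 178.2 km
E: 65.3 km
The fifth-farthest is A at 178.2 km.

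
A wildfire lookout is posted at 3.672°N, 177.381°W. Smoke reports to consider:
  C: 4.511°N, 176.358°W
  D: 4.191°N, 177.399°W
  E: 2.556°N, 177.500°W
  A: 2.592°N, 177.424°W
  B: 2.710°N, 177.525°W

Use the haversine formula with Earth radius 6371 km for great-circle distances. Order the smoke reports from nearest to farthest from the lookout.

Distances from the lookout:
D 4.191°N, 177.399°W: 57.7 km
B 2.710°N, 177.525°W: 108.2 km
A 2.592°N, 177.424°W: 120.2 km
E 2.556°N, 177.500°W: 124.8 km
C 4.511°N, 176.358°W: 146.9 km

D, B, A, E, C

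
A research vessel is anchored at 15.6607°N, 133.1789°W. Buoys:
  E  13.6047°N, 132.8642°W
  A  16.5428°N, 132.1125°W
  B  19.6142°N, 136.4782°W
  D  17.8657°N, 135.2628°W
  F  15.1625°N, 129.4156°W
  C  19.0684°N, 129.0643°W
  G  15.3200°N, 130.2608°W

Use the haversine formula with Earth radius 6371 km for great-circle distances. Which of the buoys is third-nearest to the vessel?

Distance to each, sorted:
A: 150.3 km
E: 231.1 km
G: 315.0 km
D: 330.7 km
F: 407.2 km
B: 561.6 km
C: 578.1 km
The third-nearest is G at 315.0 km.

G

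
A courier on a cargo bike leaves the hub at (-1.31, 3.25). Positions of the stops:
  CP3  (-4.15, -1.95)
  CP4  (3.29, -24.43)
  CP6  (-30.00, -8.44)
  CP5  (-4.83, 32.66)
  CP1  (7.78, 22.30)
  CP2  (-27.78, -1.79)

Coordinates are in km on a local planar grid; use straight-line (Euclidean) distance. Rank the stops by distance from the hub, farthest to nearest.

Computing each straight-line distance from (-1.31, 3.25):
CP6 (-30.00, -8.44): 31.0 km
CP5 (-4.83, 32.66): 29.6 km
CP4 (3.29, -24.43): 28.1 km
CP2 (-27.78, -1.79): 26.9 km
CP1 (7.78, 22.30): 21.1 km
CP3 (-4.15, -1.95): 5.9 km

CP6, CP5, CP4, CP2, CP1, CP3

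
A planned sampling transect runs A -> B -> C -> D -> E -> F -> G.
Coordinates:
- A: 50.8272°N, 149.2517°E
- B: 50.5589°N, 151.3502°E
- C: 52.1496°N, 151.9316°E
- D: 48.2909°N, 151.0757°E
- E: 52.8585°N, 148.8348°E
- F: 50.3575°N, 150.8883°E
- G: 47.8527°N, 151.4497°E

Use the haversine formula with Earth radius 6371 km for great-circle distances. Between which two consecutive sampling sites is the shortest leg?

Leg distances:
A→B: 150.8 km
B→C: 181.4 km
C→D: 433.4 km
D→E: 531.9 km
E→F: 312.1 km
F→G: 281.5 km
The shortest leg is A–B at 150.8 km.

A–B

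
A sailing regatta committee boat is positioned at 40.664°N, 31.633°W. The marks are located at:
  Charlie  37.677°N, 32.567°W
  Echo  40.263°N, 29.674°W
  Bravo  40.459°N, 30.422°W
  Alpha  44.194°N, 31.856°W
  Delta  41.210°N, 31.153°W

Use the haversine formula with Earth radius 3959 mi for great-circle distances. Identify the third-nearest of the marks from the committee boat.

Echo

Distance to each, sorted:
Delta: 45.3 mi
Bravo: 65.1 mi
Echo: 106.6 mi
Charlie: 212.4 mi
Alpha: 244.2 mi
The third-nearest is Echo at 106.6 mi.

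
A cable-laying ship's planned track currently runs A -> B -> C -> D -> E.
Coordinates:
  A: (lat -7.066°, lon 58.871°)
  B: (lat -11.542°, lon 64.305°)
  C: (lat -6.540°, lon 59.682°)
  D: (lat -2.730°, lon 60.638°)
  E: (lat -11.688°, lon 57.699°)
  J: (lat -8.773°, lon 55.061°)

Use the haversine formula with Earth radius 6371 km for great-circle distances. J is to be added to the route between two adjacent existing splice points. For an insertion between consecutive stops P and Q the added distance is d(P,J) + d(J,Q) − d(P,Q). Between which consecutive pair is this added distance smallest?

between D and E

Added distance for inserting J between each consecutive pair:
A–B: 741.4 km
B–C: 871.0 km
C–D: 1041.9 km
D–E: 298.7 km
Smallest added distance is 298.7 km, inserting between D and E.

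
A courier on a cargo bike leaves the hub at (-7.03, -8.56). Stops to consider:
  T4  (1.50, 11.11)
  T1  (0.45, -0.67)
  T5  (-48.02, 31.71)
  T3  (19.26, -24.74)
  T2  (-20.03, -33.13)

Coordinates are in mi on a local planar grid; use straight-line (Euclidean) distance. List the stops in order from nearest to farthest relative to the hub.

T1, T4, T2, T3, T5

Distances from the hub:
T1 (0.45, -0.67): 10.9 mi
T4 (1.50, 11.11): 21.4 mi
T2 (-20.03, -33.13): 27.8 mi
T3 (19.26, -24.74): 30.9 mi
T5 (-48.02, 31.71): 57.5 mi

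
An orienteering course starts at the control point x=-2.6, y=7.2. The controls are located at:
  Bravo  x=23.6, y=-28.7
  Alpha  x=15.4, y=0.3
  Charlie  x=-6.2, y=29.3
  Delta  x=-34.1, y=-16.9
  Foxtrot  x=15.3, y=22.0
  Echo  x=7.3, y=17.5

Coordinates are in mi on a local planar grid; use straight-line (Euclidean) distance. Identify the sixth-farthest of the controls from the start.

Echo

Distances from the start (x=-2.6, y=7.2):
Bravo: 44.4 mi
Delta: 39.7 mi
Foxtrot: 23.2 mi
Charlie: 22.4 mi
Alpha: 19.3 mi
Echo: 14.3 mi
The sixth-farthest is Echo at 14.3 mi.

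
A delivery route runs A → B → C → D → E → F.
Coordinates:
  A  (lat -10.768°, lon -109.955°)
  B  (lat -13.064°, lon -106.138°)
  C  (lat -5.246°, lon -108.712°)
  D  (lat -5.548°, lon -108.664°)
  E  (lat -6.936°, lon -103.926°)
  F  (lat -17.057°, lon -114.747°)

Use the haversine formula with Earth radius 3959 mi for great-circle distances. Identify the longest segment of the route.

E–F

Leg distances:
A→B: 302.9 mi
B→C: 568.0 mi
C→D: 21.1 mi
D→E: 339.3 mi
E→F: 1011.1 mi
The longest leg is E–F at 1011.1 mi.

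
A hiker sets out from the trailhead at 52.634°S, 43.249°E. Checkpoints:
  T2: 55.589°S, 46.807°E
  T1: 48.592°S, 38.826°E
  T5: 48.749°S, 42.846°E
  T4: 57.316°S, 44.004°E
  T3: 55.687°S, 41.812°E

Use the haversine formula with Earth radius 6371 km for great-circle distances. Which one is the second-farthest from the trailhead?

Distance to each, sorted:
T1: 546.9 km
T4: 522.8 km
T5: 432.9 km
T2: 402.1 km
T3: 352.1 km
The second-farthest is T4 at 522.8 km.

T4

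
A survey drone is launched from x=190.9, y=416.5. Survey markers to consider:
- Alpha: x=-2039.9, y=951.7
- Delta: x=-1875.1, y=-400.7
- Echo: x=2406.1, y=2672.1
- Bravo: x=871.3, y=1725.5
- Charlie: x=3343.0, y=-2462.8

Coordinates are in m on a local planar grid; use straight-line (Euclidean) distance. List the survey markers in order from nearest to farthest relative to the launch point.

Bravo, Delta, Alpha, Echo, Charlie

Distance from the launch point at x=190.9, y=416.5 to each:
Bravo x=871.3, y=1725.5: 1475.3 m
Delta x=-1875.1, y=-400.7: 2221.7 m
Alpha x=-2039.9, y=951.7: 2294.1 m
Echo x=2406.1, y=2672.1: 3161.5 m
Charlie x=3343.0, y=-2462.8: 4269.2 m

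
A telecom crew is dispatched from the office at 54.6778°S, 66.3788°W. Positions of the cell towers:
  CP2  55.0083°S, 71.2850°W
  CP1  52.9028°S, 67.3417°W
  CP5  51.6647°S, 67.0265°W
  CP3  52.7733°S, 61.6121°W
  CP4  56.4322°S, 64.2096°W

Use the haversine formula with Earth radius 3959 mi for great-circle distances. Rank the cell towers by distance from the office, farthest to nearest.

Distances from the office:
CP3 52.7733°S, 61.6121°W: 235.1 mi
CP5 51.6647°S, 67.0265°W: 209.9 mi
CP2 55.0083°S, 71.2850°W: 196.5 mi
CP4 56.4322°S, 64.2096°W: 147.9 mi
CP1 52.9028°S, 67.3417°W: 128.8 mi

CP3, CP5, CP2, CP4, CP1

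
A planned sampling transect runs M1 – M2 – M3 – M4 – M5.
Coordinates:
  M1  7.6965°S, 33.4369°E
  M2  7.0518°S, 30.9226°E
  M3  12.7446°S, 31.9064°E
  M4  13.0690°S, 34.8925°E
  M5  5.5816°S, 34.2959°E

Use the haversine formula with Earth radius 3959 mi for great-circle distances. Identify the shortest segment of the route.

M1–M2

Leg distances:
M1→M2: 178.0 mi
M2→M3: 399.0 mi
M3→M4: 202.4 mi
M4→M5: 519.0 mi
The shortest leg is M1–M2 at 178.0 mi.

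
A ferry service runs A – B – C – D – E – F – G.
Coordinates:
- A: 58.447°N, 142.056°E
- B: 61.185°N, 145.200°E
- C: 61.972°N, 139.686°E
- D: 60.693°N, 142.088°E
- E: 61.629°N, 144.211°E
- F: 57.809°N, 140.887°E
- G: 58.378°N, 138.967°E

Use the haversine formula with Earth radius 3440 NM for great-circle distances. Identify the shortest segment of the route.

Leg distances:
A→B: 189.8 NM
B→C: 164.4 NM
C→D: 103.3 NM
D→E: 83.3 NM
E→F: 250.4 NM
F→G: 69.8 NM
The shortest leg is F–G at 69.8 NM.

F–G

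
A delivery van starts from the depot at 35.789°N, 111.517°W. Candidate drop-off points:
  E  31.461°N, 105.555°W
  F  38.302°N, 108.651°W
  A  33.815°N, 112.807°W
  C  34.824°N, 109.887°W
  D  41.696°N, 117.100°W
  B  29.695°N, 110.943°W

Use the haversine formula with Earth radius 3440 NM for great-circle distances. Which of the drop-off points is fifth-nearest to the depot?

E

Distance to each, sorted:
C: 98.7 NM
A: 134.5 NM
F: 204.0 NM
B: 367.0 NM
E: 395.3 NM
D: 440.4 NM
The fifth-nearest is E at 395.3 NM.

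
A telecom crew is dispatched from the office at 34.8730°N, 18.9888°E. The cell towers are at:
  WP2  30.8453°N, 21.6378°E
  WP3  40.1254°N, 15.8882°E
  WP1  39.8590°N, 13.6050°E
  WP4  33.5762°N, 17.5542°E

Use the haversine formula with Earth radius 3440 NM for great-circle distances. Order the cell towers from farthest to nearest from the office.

WP1, WP3, WP2, WP4

Distances from the office:
WP1 39.8590°N, 13.6050°E: 394.3 NM
WP3 40.1254°N, 15.8882°E: 348.2 NM
WP2 30.8453°N, 21.6378°E: 276.2 NM
WP4 33.5762°N, 17.5542°E: 105.5 NM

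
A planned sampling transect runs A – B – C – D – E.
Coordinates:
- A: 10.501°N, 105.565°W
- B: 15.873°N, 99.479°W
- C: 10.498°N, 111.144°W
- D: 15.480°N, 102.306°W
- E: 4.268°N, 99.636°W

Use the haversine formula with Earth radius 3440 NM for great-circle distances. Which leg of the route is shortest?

A–B

Leg distances:
A→B: 480.1 NM
B→C: 754.1 NM
C→D: 597.2 NM
D→E: 691.4 NM
The shortest leg is A–B at 480.1 NM.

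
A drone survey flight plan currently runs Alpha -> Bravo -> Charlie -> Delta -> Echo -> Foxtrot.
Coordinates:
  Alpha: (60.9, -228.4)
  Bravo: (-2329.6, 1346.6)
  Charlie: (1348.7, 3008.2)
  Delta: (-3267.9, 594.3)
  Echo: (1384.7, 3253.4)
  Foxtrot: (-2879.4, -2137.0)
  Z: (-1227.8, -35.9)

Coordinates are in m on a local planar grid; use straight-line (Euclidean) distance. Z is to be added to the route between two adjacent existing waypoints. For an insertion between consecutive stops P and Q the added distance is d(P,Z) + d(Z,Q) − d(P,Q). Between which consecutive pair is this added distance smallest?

between Echo and Foxtrot

Added distance for inserting Z between each consecutive pair:
Alpha–Bravo: 208.1 m
Bravo–Charlie: 1719.8 m
Charlie–Delta: 913.7 m
Delta–Echo: 976.9 m
Echo–Foxtrot: 0.0 m
Smallest added distance is 0.0 m, inserting between Echo and Foxtrot.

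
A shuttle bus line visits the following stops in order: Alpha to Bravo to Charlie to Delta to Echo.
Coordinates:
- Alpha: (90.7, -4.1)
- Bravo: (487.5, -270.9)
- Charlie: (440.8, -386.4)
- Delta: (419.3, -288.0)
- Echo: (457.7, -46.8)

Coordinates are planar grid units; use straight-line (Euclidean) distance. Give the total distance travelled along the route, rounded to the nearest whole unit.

948

Leg distances:
Alpha→Bravo: 478.2  (cumulative 478.2)
Bravo→Charlie: 124.6  (cumulative 602.7)
Charlie→Delta: 100.7  (cumulative 703.5)
Delta→Echo: 244.2  (cumulative 947.7)
Total route length ≈ 948.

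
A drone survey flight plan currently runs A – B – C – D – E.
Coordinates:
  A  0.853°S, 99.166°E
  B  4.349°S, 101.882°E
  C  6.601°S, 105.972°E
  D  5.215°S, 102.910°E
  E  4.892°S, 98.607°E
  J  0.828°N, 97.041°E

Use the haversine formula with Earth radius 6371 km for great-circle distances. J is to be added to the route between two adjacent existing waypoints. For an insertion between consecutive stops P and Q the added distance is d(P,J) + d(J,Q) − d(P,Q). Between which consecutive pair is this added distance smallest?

Added distance for inserting J between each consecutive pair:
A–B: 597.1 km
B–C: 1560.7 km
C–D: 1854.3 km
D–E: 1117.6 km
Smallest added distance is 597.1 km, inserting between A and B.

between A and B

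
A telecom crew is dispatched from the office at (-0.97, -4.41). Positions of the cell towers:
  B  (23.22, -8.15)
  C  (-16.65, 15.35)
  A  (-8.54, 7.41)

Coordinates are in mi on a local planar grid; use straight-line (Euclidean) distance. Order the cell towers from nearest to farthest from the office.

A, B, C

Computing each straight-line distance from (-0.97, -4.41):
A (-8.54, 7.41): 14.0 mi
B (23.22, -8.15): 24.5 mi
C (-16.65, 15.35): 25.2 mi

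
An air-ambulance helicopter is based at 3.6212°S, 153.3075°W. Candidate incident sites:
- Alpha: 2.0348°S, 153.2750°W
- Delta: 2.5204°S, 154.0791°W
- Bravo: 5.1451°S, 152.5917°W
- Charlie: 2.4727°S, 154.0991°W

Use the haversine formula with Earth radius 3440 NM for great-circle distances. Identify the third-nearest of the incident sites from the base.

Distance to each, sorted:
Delta: 80.7 NM
Charlie: 83.7 NM
Alpha: 95.3 NM
Bravo: 101.0 NM
The third-nearest is Alpha at 95.3 NM.

Alpha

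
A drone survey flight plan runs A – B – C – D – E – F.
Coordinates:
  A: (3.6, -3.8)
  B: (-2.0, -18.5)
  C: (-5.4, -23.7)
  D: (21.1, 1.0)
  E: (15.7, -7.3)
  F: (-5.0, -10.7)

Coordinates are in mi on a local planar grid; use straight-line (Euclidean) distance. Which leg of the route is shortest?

B–C

Leg distances:
A→B: 15.7 mi
B→C: 6.2 mi
C→D: 36.2 mi
D→E: 9.9 mi
E→F: 21.0 mi
The shortest leg is B–C at 6.2 mi.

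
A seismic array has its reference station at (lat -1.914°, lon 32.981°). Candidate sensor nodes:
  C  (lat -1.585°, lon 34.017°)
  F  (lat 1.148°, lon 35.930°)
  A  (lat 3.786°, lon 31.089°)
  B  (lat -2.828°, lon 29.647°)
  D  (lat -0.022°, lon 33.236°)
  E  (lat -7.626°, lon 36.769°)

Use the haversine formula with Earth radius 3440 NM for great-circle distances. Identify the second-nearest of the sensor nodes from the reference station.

D

Distances from the reference station ((lat -1.914°, lon 32.981°)):
C: 65.2 NM
D: 114.6 NM
B: 207.4 NM
F: 255.2 NM
A: 360.6 NM
E: 411.0 NM
The second-nearest is D at 114.6 NM.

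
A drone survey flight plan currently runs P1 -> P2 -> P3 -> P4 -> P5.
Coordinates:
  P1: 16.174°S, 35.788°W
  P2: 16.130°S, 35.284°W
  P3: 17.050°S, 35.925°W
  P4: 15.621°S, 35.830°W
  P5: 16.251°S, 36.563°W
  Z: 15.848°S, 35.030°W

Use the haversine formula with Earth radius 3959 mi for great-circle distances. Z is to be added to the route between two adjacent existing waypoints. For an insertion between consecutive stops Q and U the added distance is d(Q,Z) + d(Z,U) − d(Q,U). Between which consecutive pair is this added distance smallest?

Added distance for inserting Z between each consecutive pair:
P1–P2: 47.3 mi
P2–P3: 51.4 mi
P3–P4: 58.6 mi
P4–P5: 95.7 mi
Smallest added distance is 47.3 mi, inserting between P1 and P2.

between P1 and P2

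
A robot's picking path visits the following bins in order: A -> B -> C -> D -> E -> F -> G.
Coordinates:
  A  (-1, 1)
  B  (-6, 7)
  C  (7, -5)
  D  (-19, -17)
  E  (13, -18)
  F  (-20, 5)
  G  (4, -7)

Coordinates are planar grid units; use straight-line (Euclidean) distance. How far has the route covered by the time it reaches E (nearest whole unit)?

Leg distances:
A→B: 7.8  (cumulative 7.8)
B→C: 17.7  (cumulative 25.5)
C→D: 28.6  (cumulative 54.1)
D→E: 32.0  (cumulative 86.2)
Cumulative distance at E ≈ 86.

86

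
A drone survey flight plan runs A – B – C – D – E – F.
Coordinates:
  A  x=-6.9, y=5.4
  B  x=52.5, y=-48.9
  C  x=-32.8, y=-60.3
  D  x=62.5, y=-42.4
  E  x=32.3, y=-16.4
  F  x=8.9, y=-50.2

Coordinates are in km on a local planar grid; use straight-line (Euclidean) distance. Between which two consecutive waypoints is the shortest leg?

Leg distances:
A→B: 80.5 km
B→C: 86.1 km
C→D: 97.0 km
D→E: 39.9 km
E→F: 41.1 km
The shortest leg is D–E at 39.9 km.

D–E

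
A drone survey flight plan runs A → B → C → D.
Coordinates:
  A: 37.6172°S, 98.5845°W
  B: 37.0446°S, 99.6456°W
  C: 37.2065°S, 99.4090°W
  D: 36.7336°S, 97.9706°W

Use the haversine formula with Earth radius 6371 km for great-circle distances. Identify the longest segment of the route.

Leg distances:
A→B: 113.4 km
B→C: 27.6 km
C→D: 138.2 km
The longest leg is C–D at 138.2 km.

C–D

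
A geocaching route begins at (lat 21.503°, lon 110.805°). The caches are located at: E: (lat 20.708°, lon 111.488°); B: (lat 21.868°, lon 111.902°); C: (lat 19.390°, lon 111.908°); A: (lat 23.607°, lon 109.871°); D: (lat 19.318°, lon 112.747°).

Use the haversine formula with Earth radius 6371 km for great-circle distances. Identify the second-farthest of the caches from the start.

Distances from the start ((lat 21.503°, lon 110.805°)):
D: 316.2 km
C: 261.6 km
A: 252.8 km
B: 120.4 km
E: 113.3 km
The second-farthest is C at 261.6 km.

C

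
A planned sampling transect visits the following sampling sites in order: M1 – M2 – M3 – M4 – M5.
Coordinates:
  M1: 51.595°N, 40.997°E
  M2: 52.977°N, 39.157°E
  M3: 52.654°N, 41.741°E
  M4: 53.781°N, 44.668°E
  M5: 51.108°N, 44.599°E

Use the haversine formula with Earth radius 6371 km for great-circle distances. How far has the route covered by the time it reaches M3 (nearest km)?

Leg distances:
M1→M2: 198.2 km  (cumulative 198.2 km)
M2→M3: 177.3 km  (cumulative 375.5 km)
Cumulative distance at M3 ≈ 375 km.

375 km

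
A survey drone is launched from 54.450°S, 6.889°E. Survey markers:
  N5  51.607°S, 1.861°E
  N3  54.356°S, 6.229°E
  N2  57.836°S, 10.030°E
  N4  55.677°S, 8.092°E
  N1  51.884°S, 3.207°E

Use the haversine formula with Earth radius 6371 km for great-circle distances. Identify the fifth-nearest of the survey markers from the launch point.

Distances from the launch point (54.450°S, 6.889°E):
N3: 44.0 km
N4: 156.5 km
N1: 376.3 km
N2: 423.7 km
N5: 461.3 km
The fifth-nearest is N5 at 461.3 km.

N5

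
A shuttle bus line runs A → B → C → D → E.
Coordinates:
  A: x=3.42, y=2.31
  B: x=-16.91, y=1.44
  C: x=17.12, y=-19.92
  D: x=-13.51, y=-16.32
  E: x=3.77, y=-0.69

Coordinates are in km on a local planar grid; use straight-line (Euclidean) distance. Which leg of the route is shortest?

Leg distances:
A→B: 20.3 km
B→C: 40.2 km
C→D: 30.8 km
D→E: 23.3 km
The shortest leg is A–B at 20.3 km.

A–B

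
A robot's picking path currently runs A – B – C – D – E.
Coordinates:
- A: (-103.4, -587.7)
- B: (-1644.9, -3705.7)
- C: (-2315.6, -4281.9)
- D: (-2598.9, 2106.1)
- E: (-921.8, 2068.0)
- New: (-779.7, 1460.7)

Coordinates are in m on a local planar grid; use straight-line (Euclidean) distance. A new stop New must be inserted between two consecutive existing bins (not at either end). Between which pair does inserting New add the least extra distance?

between D and E

Added distance for inserting New between each consecutive pair:
A–B: 3917.3 m
B–C: 10298.6 m
C–D: 1480.5 m
D–E: 876.5 m
Smallest added distance is 876.5 m, inserting between D and E.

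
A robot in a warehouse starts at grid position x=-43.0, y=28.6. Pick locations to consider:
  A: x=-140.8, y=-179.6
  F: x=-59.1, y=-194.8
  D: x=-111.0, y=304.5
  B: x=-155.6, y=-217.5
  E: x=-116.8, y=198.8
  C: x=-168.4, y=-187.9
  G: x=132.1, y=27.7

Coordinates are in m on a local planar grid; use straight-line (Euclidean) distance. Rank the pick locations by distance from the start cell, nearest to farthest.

Distances from the start cell:
G x=132.1, y=27.7: 175.1 m
E x=-116.8, y=198.8: 185.5 m
F x=-59.1, y=-194.8: 224.0 m
A x=-140.8, y=-179.6: 230.0 m
C x=-168.4, y=-187.9: 250.2 m
B x=-155.6, y=-217.5: 270.6 m
D x=-111.0, y=304.5: 284.2 m

G, E, F, A, C, B, D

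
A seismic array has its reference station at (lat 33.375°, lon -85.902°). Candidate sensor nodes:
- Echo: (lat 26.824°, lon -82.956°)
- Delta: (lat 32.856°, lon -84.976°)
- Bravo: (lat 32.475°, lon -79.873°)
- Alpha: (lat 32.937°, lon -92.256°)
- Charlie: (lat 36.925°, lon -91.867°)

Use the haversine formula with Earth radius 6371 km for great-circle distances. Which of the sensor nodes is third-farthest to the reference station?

Distances from the reference station ((lat 33.375°, lon -85.902°)):
Echo: 781.5 km
Charlie: 670.5 km
Alpha: 593.4 km
Bravo: 571.5 km
Delta: 103.8 km
The third-farthest is Alpha at 593.4 km.

Alpha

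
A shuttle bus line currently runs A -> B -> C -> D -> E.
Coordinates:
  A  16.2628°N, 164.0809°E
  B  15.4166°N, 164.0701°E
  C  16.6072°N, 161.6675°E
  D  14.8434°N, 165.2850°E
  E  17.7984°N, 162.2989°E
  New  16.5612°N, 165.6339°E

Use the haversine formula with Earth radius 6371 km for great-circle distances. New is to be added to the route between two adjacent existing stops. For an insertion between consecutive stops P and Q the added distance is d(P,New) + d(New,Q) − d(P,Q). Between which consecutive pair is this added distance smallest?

between D and E

Added distance for inserting New between each consecutive pair:
A–B: 284.9 km
B–C: 343.9 km
C–D: 183.3 km
D–E: 117.0 km
Smallest added distance is 117.0 km, inserting between D and E.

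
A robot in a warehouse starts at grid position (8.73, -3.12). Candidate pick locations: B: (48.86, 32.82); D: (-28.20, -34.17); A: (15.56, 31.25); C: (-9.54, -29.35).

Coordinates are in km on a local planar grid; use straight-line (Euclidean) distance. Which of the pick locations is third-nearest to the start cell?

Distances from the start cell ((8.73, -3.12)):
C: 32.0 km
A: 35.0 km
D: 48.2 km
B: 53.9 km
The third-nearest is D at 48.2 km.

D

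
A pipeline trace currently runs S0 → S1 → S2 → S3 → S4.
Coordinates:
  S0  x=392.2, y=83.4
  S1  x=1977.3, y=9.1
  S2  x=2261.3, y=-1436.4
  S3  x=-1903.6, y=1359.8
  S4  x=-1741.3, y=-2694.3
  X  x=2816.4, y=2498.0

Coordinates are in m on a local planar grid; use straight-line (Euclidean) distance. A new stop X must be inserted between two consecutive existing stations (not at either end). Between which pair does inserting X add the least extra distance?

between S2 and S3

Added distance for inserting X between each consecutive pair:
S0–S1: 4461.3 m
S1–S2: 5126.8 m
S2–S3: 3812.2 m
S3–S4: 7706.8 m
Smallest added distance is 3812.2 m, inserting between S2 and S3.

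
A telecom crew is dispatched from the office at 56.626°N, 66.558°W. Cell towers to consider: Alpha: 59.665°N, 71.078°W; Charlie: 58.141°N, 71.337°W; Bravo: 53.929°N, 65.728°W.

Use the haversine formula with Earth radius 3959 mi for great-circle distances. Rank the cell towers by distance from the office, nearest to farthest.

Distances from the office:
Bravo 53.929°N, 65.728°W: 189.2 mi
Charlie 58.141°N, 71.337°W: 206.4 mi
Alpha 59.665°N, 71.078°W: 266.8 mi

Bravo, Charlie, Alpha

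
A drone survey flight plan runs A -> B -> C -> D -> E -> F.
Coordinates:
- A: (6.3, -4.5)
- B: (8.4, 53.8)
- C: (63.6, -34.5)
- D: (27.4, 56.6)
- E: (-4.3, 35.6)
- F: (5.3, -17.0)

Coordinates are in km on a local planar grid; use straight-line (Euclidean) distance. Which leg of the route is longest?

B–C

Leg distances:
A→B: 58.3 km
B→C: 104.1 km
C→D: 98.0 km
D→E: 38.0 km
E→F: 53.5 km
The longest leg is B–C at 104.1 km.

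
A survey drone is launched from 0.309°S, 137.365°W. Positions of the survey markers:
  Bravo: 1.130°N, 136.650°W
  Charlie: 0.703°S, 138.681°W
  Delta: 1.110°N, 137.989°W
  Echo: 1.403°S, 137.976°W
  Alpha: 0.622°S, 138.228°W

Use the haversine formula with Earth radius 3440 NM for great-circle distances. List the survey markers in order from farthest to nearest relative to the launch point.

Distance from the launch point at 0.309°S, 137.365°W to each:
Bravo 1.130°N, 136.650°W: 96.5 NM
Delta 1.110°N, 137.989°W: 93.1 NM
Charlie 0.703°S, 138.681°W: 82.5 NM
Echo 1.403°S, 137.976°W: 75.2 NM
Alpha 0.622°S, 138.228°W: 55.1 NM

Bravo, Delta, Charlie, Echo, Alpha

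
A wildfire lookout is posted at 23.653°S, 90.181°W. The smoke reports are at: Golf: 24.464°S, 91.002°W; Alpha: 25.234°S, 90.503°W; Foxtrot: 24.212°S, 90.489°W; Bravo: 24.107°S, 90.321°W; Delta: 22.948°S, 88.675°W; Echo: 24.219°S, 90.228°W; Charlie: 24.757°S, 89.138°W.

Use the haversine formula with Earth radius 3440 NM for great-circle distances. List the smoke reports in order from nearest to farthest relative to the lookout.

Bravo, Echo, Foxtrot, Golf, Charlie, Delta, Alpha

Computing each great-circle distance from 23.653°S, 90.181°W:
Bravo 24.107°S, 90.321°W: 28.3 NM
Echo 24.219°S, 90.228°W: 34.1 NM
Foxtrot 24.212°S, 90.489°W: 37.6 NM
Golf 24.464°S, 91.002°W: 66.3 NM
Charlie 24.757°S, 89.138°W: 87.5 NM
Delta 22.948°S, 88.675°W: 93.2 NM
Alpha 25.234°S, 90.503°W: 96.5 NM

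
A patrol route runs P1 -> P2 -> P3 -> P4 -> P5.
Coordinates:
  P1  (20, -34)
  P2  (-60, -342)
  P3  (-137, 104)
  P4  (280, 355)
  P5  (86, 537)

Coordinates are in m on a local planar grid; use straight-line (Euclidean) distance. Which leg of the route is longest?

P3–P4

Leg distances:
P1→P2: 318.2 m
P2→P3: 452.6 m
P3→P4: 486.7 m
P4→P5: 266.0 m
The longest leg is P3–P4 at 486.7 m.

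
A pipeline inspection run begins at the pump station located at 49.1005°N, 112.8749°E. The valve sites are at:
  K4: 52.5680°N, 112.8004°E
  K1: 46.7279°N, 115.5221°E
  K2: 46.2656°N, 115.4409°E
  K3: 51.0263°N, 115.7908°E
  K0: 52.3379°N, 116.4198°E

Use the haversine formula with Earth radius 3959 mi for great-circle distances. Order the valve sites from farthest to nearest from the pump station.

K0, K4, K2, K1, K3

Distances from the pump station:
K0 52.3379°N, 116.4198°E: 272.1 mi
K4 52.5680°N, 112.8004°E: 239.6 mi
K2 46.2656°N, 115.4409°E: 229.4 mi
K1 46.7279°N, 115.5221°E: 204.7 mi
K3 51.0263°N, 115.7908°E: 185.5 mi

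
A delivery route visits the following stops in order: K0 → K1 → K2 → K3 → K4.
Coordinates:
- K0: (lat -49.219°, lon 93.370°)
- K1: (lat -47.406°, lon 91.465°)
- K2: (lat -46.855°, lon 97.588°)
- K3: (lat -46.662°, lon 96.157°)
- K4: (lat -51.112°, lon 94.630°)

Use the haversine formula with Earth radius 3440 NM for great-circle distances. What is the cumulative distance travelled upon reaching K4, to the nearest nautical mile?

719 NM

Leg distances:
K0→K1: 132.8 NM  (cumulative 132.8 NM)
K1→K2: 252.2 NM  (cumulative 385.0 NM)
K2→K3: 60.0 NM  (cumulative 445.0 NM)
K3→K4: 273.9 NM  (cumulative 718.9 NM)
Cumulative distance at K4 ≈ 719 NM.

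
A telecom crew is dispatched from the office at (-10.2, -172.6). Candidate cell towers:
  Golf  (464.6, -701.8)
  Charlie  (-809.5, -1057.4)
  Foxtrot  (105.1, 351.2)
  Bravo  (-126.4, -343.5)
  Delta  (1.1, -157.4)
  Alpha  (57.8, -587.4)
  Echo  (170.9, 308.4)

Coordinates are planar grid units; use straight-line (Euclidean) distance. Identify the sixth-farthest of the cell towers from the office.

Bravo

Distances from the office ((-10.2, -172.6)):
Charlie: 1192.4
Golf: 711.0
Foxtrot: 536.3
Echo: 514.0
Alpha: 420.3
Bravo: 206.7
Delta: 18.9
The sixth-farthest is Bravo at 206.7.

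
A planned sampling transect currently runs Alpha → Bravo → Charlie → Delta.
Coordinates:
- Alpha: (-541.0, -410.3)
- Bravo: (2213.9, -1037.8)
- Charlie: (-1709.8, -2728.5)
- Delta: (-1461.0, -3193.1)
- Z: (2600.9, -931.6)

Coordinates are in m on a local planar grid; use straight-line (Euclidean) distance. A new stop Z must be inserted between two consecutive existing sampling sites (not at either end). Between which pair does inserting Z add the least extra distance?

Added distance for inserting Z between each consecutive pair:
Alpha–Bravo: 760.7 m
Bravo–Charlie: 799.1 m
Charlie–Delta: 8792.2 m
Smallest added distance is 760.7 m, inserting between Alpha and Bravo.

between Alpha and Bravo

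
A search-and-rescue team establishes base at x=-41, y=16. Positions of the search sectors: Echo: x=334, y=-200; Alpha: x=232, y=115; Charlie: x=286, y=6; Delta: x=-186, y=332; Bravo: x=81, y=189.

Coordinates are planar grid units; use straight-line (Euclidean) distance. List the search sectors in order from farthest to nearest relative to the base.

Echo, Delta, Charlie, Alpha, Bravo

Computing each straight-line distance from x=-41, y=16:
Echo x=334, y=-200: 432.8
Delta x=-186, y=332: 347.7
Charlie x=286, y=6: 327.2
Alpha x=232, y=115: 290.4
Bravo x=81, y=189: 211.7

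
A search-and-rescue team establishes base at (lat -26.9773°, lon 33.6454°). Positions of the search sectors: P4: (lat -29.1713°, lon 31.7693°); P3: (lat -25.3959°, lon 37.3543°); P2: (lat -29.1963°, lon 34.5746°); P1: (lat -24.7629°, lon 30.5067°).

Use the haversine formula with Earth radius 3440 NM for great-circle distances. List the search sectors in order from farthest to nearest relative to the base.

P3, P1, P4, P2

Computing each great-circle distance from (lat -26.9773°, lon 33.6454°):
P3 (lat -25.3959°, lon 37.3543°): 221.2 NM
P1 (lat -24.7629°, lon 30.5067°): 215.5 NM
P4 (lat -29.1713°, lon 31.7693°): 165.0 NM
P2 (lat -29.1963°, lon 34.5746°): 142.0 NM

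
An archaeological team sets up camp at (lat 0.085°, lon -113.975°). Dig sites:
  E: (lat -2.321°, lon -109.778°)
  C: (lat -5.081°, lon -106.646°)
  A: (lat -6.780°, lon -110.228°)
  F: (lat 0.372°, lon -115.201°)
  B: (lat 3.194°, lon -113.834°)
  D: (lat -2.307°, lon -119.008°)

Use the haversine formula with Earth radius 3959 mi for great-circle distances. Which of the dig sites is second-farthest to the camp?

A

Distances from the camp ((lat 0.085°, lon -113.975°)):
C: 619.0 mi
A: 540.1 mi
D: 385.0 mi
E: 334.2 mi
B: 215.0 mi
F: 87.0 mi
The second-farthest is A at 540.1 mi.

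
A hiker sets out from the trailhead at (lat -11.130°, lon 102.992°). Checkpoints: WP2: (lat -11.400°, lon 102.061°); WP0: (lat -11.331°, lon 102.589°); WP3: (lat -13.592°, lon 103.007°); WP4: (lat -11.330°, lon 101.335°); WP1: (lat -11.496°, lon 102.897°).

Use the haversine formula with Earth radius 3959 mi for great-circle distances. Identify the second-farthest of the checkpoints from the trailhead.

Distance to each, sorted:
WP3: 170.1 mi
WP4: 113.1 mi
WP2: 65.8 mi
WP0: 30.6 mi
WP1: 26.1 mi
The second-farthest is WP4 at 113.1 mi.

WP4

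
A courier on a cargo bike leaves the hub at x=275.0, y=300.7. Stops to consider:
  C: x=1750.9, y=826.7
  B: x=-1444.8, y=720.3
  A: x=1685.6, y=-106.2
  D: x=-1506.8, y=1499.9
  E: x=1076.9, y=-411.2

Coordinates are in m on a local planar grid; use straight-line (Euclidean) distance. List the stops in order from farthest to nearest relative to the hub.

D, B, C, A, E

Distances from the hub:
D x=-1506.8, y=1499.9: 2147.8 m
B x=-1444.8, y=720.3: 1770.2 m
C x=1750.9, y=826.7: 1566.8 m
A x=1685.6, y=-106.2: 1468.1 m
E x=1076.9, y=-411.2: 1072.3 m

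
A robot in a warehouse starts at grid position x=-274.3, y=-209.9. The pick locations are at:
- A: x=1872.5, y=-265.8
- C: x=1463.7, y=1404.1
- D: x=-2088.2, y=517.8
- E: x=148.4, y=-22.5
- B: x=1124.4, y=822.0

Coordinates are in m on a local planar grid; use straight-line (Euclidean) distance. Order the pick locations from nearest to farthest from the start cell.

E, B, D, A, C

Distances from the start cell:
E x=148.4, y=-22.5: 462.4 m
B x=1124.4, y=822.0: 1738.2 m
D x=-2088.2, y=517.8: 1954.4 m
A x=1872.5, y=-265.8: 2147.5 m
C x=1463.7, y=1404.1: 2371.8 m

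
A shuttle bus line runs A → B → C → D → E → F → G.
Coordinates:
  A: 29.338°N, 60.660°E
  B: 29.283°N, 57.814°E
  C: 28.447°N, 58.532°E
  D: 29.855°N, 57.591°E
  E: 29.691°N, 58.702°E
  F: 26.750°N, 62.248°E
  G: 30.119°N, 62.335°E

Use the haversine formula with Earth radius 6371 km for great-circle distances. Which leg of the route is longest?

Leg distances:
A→B: 276.0 km
B→C: 116.3 km
C→D: 181.3 km
D→E: 108.8 km
E→F: 477.1 km
F→G: 374.7 km
The longest leg is E–F at 477.1 km.

E–F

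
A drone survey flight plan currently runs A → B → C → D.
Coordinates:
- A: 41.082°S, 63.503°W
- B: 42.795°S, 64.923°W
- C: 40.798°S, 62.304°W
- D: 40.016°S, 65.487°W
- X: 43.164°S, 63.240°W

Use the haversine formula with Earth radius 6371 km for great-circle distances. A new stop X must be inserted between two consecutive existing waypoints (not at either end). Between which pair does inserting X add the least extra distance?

between B and C

Added distance for inserting X between each consecutive pair:
A–B: 151.7 km
B–C: 106.6 km
C–D: 387.8 km
Smallest added distance is 106.6 km, inserting between B and C.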